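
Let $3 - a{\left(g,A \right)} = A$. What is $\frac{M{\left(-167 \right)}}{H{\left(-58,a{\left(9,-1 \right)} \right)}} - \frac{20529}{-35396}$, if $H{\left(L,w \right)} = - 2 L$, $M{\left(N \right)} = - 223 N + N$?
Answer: $\frac{328663167}{1026484} \approx 320.18$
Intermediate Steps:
$a{\left(g,A \right)} = 3 - A$
$M{\left(N \right)} = - 222 N$
$\frac{M{\left(-167 \right)}}{H{\left(-58,a{\left(9,-1 \right)} \right)}} - \frac{20529}{-35396} = \frac{\left(-222\right) \left(-167\right)}{\left(-2\right) \left(-58\right)} - \frac{20529}{-35396} = \frac{37074}{116} - - \frac{20529}{35396} = 37074 \cdot \frac{1}{116} + \frac{20529}{35396} = \frac{18537}{58} + \frac{20529}{35396} = \frac{328663167}{1026484}$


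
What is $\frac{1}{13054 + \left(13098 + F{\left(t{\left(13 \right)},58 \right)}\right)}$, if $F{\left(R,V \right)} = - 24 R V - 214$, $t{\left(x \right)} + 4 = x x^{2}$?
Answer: $- \frac{1}{3026718} \approx -3.3039 \cdot 10^{-7}$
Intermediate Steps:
$t{\left(x \right)} = -4 + x^{3}$ ($t{\left(x \right)} = -4 + x x^{2} = -4 + x^{3}$)
$F{\left(R,V \right)} = -214 - 24 R V$ ($F{\left(R,V \right)} = - 24 R V - 214 = -214 - 24 R V$)
$\frac{1}{13054 + \left(13098 + F{\left(t{\left(13 \right)},58 \right)}\right)} = \frac{1}{13054 + \left(13098 - \left(214 + 24 \left(-4 + 13^{3}\right) 58\right)\right)} = \frac{1}{13054 + \left(13098 - \left(214 + 24 \left(-4 + 2197\right) 58\right)\right)} = \frac{1}{13054 + \left(13098 - \left(214 + 52632 \cdot 58\right)\right)} = \frac{1}{13054 + \left(13098 - 3052870\right)} = \frac{1}{13054 - 3039772} = \frac{1}{-3026718} = - \frac{1}{3026718}$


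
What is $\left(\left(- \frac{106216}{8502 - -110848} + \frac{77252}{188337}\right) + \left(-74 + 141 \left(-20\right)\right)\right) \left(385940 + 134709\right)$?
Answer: $- \frac{1539752608906393814}{1021728225} \approx -1.507 \cdot 10^{9}$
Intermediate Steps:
$\left(\left(- \frac{106216}{8502 - -110848} + \frac{77252}{188337}\right) + \left(-74 + 141 \left(-20\right)\right)\right) \left(385940 + 134709\right) = \left(\left(- \frac{106216}{8502 + 110848} + 77252 \cdot \frac{1}{188337}\right) - 2894\right) 520649 = \left(\left(- \frac{106216}{119350} + \frac{77252}{188337}\right) - 2894\right) 520649 = \left(\left(\left(-106216\right) \frac{1}{119350} + \frac{77252}{188337}\right) - 2894\right) 520649 = \left(\left(- \frac{4828}{5425} + \frac{77252}{188337}\right) - 2894\right) 520649 = \left(- \frac{490198936}{1021728225} - 2894\right) 520649 = \left(- \frac{2957371682086}{1021728225}\right) 520649 = - \frac{1539752608906393814}{1021728225}$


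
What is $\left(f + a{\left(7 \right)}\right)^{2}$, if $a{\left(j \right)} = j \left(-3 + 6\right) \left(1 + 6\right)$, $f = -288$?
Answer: $19881$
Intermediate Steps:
$a{\left(j \right)} = 21 j$ ($a{\left(j \right)} = j 3 \cdot 7 = j 21 = 21 j$)
$\left(f + a{\left(7 \right)}\right)^{2} = \left(-288 + 21 \cdot 7\right)^{2} = \left(-288 + 147\right)^{2} = \left(-141\right)^{2} = 19881$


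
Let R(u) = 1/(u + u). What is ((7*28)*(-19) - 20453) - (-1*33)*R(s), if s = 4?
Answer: -193383/8 ≈ -24173.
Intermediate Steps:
R(u) = 1/(2*u)
((7*28)*(-19) - 20453) - (-1*33)*R(s) = ((7*28)*(-19) - 20453) - (-1*33)*(½)/4 = (196*(-19) - 20453) - (-33)*(½)*(¼) = (-3724 - 20453) - (-33)/8 = -24177 - 1*(-33/8) = -24177 + 33/8 = -193383/8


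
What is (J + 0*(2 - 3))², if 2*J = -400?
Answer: 40000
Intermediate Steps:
J = -200 (J = (½)*(-400) = -200)
(J + 0*(2 - 3))² = (-200 + 0*(2 - 3))² = (-200 + 0*(-1))² = (-200 + 0)² = (-200)² = 40000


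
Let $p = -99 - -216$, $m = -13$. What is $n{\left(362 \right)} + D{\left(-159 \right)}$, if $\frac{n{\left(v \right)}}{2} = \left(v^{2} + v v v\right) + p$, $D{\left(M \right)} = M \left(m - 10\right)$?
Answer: $95141835$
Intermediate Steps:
$D{\left(M \right)} = - 23 M$ ($D{\left(M \right)} = M \left(-13 - 10\right) = M \left(-23\right) = - 23 M$)
$p = 117$ ($p = -99 + 216 = 117$)
$n{\left(v \right)} = 234 + 2 v^{2} + 2 v^{3}$ ($n{\left(v \right)} = 2 \left(\left(v^{2} + v v v\right) + 117\right) = 2 \left(\left(v^{2} + v^{2} v\right) + 117\right) = 2 \left(\left(v^{2} + v^{3}\right) + 117\right) = 2 \left(117 + v^{2} + v^{3}\right) = 234 + 2 v^{2} + 2 v^{3}$)
$n{\left(362 \right)} + D{\left(-159 \right)} = \left(234 + 2 \cdot 362^{2} + 2 \cdot 362^{3}\right) - -3657 = \left(234 + 2 \cdot 131044 + 2 \cdot 47437928\right) + 3657 = \left(234 + 262088 + 94875856\right) + 3657 = 95138178 + 3657 = 95141835$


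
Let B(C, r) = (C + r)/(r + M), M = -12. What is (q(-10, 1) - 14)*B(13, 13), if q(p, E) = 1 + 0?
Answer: -338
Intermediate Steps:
B(C, r) = (C + r)/(-12 + r) (B(C, r) = (C + r)/(r - 12) = (C + r)/(-12 + r))
q(p, E) = 1
(q(-10, 1) - 14)*B(13, 13) = (1 - 14)*((13 + 13)/(-12 + 13)) = -13*26/1 = -13*26 = -338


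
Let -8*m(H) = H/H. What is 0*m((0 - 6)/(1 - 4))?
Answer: 0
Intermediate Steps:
m(H) = -1/8 (m(H) = -H/(8*H) = -1/8*1 = -1/8)
0*m((0 - 6)/(1 - 4)) = 0*(-1/8) = 0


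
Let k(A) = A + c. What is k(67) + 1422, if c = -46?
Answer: 1443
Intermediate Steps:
k(A) = -46 + A (k(A) = A - 46 = -46 + A)
k(67) + 1422 = (-46 + 67) + 1422 = 21 + 1422 = 1443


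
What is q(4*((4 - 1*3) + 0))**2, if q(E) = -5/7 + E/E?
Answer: 4/49 ≈ 0.081633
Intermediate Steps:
q(E) = 2/7 (q(E) = -5*1/7 + 1 = -5/7 + 1 = 2/7)
q(4*((4 - 1*3) + 0))**2 = (2/7)**2 = 4/49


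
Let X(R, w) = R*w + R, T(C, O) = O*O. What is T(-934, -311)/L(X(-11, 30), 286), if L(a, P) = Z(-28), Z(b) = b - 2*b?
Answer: 96721/28 ≈ 3454.3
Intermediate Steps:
T(C, O) = O²
Z(b) = -b
X(R, w) = R + R*w
L(a, P) = 28 (L(a, P) = -1*(-28) = 28)
T(-934, -311)/L(X(-11, 30), 286) = (-311)²/28 = 96721*(1/28) = 96721/28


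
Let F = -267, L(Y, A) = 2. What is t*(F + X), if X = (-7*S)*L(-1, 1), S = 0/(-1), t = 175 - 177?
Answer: 534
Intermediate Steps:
t = -2
S = 0 (S = 0*(-1) = 0)
X = 0 (X = -7*0*2 = 0*2 = 0)
t*(F + X) = -2*(-267 + 0) = -2*(-267) = 534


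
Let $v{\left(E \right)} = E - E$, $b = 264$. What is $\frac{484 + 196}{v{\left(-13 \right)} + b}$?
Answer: $\frac{85}{33} \approx 2.5758$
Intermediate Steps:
$v{\left(E \right)} = 0$
$\frac{484 + 196}{v{\left(-13 \right)} + b} = \frac{484 + 196}{0 + 264} = \frac{680}{264} = 680 \cdot \frac{1}{264} = \frac{85}{33}$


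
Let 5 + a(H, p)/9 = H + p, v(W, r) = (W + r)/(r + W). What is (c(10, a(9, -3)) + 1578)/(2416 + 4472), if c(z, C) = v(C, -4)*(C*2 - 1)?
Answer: 1595/6888 ≈ 0.23156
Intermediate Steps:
v(W, r) = 1 (v(W, r) = (W + r)/(W + r) = 1)
a(H, p) = -45 + 9*H + 9*p (a(H, p) = -45 + 9*(H + p) = -45 + (9*H + 9*p) = -45 + 9*H + 9*p)
c(z, C) = -1 + 2*C (c(z, C) = 1*(C*2 - 1) = 1*(2*C - 1) = 1*(-1 + 2*C) = -1 + 2*C)
(c(10, a(9, -3)) + 1578)/(2416 + 4472) = ((-1 + 2*(-45 + 9*9 + 9*(-3))) + 1578)/(2416 + 4472) = ((-1 + 2*(-45 + 81 - 27)) + 1578)/6888 = ((-1 + 2*9) + 1578)*(1/6888) = ((-1 + 18) + 1578)*(1/6888) = (17 + 1578)*(1/6888) = 1595*(1/6888) = 1595/6888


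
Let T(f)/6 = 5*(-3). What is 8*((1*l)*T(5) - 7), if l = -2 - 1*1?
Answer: 2104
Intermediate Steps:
l = -3 (l = -2 - 1 = -3)
T(f) = -90 (T(f) = 6*(5*(-3)) = 6*(-15) = -90)
8*((1*l)*T(5) - 7) = 8*((1*(-3))*(-90) - 7) = 8*(-3*(-90) - 7) = 8*(270 - 7) = 8*263 = 2104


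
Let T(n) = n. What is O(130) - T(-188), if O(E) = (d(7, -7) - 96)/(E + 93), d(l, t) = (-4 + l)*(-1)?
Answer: 41825/223 ≈ 187.56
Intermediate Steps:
d(l, t) = 4 - l
O(E) = -99/(93 + E) (O(E) = ((4 - 1*7) - 96)/(E + 93) = ((4 - 7) - 96)/(93 + E) = (-3 - 96)/(93 + E) = -99/(93 + E))
O(130) - T(-188) = -99/(93 + 130) - 1*(-188) = -99/223 + 188 = 41825/223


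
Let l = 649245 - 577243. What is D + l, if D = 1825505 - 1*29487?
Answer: 1868020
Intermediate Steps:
l = 72002
D = 1796018 (D = 1825505 - 29487 = 1796018)
D + l = 1796018 + 72002 = 1868020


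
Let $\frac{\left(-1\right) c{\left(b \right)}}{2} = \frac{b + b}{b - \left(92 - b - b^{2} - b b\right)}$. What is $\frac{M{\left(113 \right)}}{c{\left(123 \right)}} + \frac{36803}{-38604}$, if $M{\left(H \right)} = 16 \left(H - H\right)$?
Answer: $- \frac{36803}{38604} \approx -0.95335$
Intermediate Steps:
$M{\left(H \right)} = 0$ ($M{\left(H \right)} = 16 \cdot 0 = 0$)
$c{\left(b \right)} = - \frac{4 b}{-92 + 2 b + 2 b^{2}}$ ($c{\left(b \right)} = - 2 \frac{b + b}{b - \left(92 - b - b^{2} - b b\right)} = - 2 \frac{2 b}{b - \left(92 - b - 2 b^{2}\right)} = - 2 \frac{2 b}{b + \left(-92 + b + 2 b^{2}\right)} = - 2 \frac{2 b}{-92 + 2 b + 2 b^{2}} = - \frac{4 b}{-92 + 2 b + 2 b^{2}}$)
$\frac{M{\left(113 \right)}}{c{\left(123 \right)}} + \frac{36803}{-38604} = \frac{0}{\left(-2\right) 123 \frac{1}{-46 + 123 + 123^{2}}} + \frac{36803}{-38604} = \frac{0}{\left(-2\right) 123 \frac{1}{-46 + 123 + 15129}} + 36803 \left(- \frac{1}{38604}\right) = \frac{0}{\left(-2\right) 123 \cdot \frac{1}{15206}} - \frac{36803}{38604} = \frac{0}{- \frac{123}{7603}} - \frac{36803}{38604} = 0 \left(- \frac{7603}{123}\right) - \frac{36803}{38604} = 0 - \frac{36803}{38604} = - \frac{36803}{38604}$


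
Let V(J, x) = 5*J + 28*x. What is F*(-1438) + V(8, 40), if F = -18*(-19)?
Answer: -490636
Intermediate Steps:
F = 342
F*(-1438) + V(8, 40) = 342*(-1438) + (5*8 + 28*40) = -491796 + (40 + 1120) = -491796 + 1160 = -490636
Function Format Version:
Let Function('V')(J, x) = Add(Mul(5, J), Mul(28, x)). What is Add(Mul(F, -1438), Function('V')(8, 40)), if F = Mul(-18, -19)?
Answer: -490636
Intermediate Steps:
F = 342
Add(Mul(F, -1438), Function('V')(8, 40)) = Add(Mul(342, -1438), Add(Mul(5, 8), Mul(28, 40))) = Add(-491796, Add(40, 1120)) = Add(-491796, 1160) = -490636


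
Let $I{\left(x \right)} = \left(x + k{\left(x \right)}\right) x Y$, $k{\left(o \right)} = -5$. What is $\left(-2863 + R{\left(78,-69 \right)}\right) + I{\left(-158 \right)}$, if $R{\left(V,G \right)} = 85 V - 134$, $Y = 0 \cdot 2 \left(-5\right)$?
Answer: $3633$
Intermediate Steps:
$Y = 0$ ($Y = 0 \left(-5\right) = 0$)
$R{\left(V,G \right)} = -134 + 85 V$
$I{\left(x \right)} = 0$ ($I{\left(x \right)} = \left(x - 5\right) x 0 = \left(-5 + x\right) x 0 = x \left(-5 + x\right) 0 = 0$)
$\left(-2863 + R{\left(78,-69 \right)}\right) + I{\left(-158 \right)} = \left(-2863 + \left(-134 + 85 \cdot 78\right)\right) + 0 = \left(-2863 + \left(-134 + 6630\right)\right) + 0 = \left(-2863 + 6496\right) + 0 = 3633 + 0 = 3633$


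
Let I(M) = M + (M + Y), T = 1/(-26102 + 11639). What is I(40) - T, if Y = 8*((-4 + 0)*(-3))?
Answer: 2545489/14463 ≈ 176.00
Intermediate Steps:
T = -1/14463 (T = 1/(-14463) = -1/14463 ≈ -6.9142e-5)
Y = 96 (Y = 8*(-4*(-3)) = 8*12 = 96)
I(M) = 96 + 2*M (I(M) = M + (M + 96) = M + (96 + M) = 96 + 2*M)
I(40) - T = (96 + 2*40) - 1*(-1/14463) = (96 + 80) + 1/14463 = 176 + 1/14463 = 2545489/14463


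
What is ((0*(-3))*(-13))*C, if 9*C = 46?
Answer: 0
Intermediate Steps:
C = 46/9 (C = (⅑)*46 = 46/9 ≈ 5.1111)
((0*(-3))*(-13))*C = ((0*(-3))*(-13))*(46/9) = (0*(-13))*(46/9) = 0*(46/9) = 0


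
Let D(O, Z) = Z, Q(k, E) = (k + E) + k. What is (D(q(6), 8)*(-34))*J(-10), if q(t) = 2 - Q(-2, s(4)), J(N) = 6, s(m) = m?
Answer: -1632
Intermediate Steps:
Q(k, E) = E + 2*k (Q(k, E) = (E + k) + k = E + 2*k)
q(t) = 2 (q(t) = 2 - (4 + 2*(-2)) = 2 - (4 - 4) = 2 - 1*0 = 2 + 0 = 2)
(D(q(6), 8)*(-34))*J(-10) = (8*(-34))*6 = -272*6 = -1632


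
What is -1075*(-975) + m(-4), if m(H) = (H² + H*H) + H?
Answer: 1048153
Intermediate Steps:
m(H) = H + 2*H² (m(H) = (H² + H²) + H = 2*H² + H = H + 2*H²)
-1075*(-975) + m(-4) = -1075*(-975) - 4*(1 + 2*(-4)) = 1048125 - 4*(1 - 8) = 1048125 - 4*(-7) = 1048125 + 28 = 1048153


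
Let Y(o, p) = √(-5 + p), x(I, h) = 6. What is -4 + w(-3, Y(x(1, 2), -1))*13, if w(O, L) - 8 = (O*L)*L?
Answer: 334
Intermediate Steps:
w(O, L) = 8 + O*L² (w(O, L) = 8 + (O*L)*L = 8 + (L*O)*L = 8 + O*L²)
-4 + w(-3, Y(x(1, 2), -1))*13 = -4 + (8 - 3*(√(-5 - 1))²)*13 = -4 + (8 - 3*(√(-6))²)*13 = -4 + (8 - 3*(I*√6)²)*13 = -4 + (8 - 3*(-6))*13 = -4 + (8 + 18)*13 = -4 + 26*13 = -4 + 338 = 334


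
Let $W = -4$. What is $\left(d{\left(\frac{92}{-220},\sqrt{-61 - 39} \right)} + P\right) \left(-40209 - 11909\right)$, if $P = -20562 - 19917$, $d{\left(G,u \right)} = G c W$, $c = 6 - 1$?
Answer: $2109248626$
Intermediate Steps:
$c = 5$
$d{\left(G,u \right)} = - 20 G$ ($d{\left(G,u \right)} = G 5 \left(-4\right) = 5 G \left(-4\right) = - 20 G$)
$P = -40479$ ($P = -20562 - 19917 = -40479$)
$\left(d{\left(\frac{92}{-220},\sqrt{-61 - 39} \right)} + P\right) \left(-40209 - 11909\right) = \left(- 20 \frac{92}{-220} - 40479\right) \left(-40209 - 11909\right) = \left(- 20 \cdot 92 \left(- \frac{1}{220}\right) - 40479\right) \left(-52118\right) = \left(\left(-20\right) \left(- \frac{23}{55}\right) - 40479\right) \left(-52118\right) = \left(\frac{92}{11} - 40479\right) \left(-52118\right) = \left(- \frac{445177}{11}\right) \left(-52118\right) = 2109248626$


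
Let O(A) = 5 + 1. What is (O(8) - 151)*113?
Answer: -16385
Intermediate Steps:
O(A) = 6
(O(8) - 151)*113 = (6 - 151)*113 = -145*113 = -16385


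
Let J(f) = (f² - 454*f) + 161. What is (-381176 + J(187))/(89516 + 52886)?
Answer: -215472/71201 ≈ -3.0262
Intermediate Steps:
J(f) = 161 + f² - 454*f
(-381176 + J(187))/(89516 + 52886) = (-381176 + (161 + 187² - 454*187))/(89516 + 52886) = (-381176 + (161 + 34969 - 84898))/142402 = (-381176 - 49768)*(1/142402) = -430944*1/142402 = -215472/71201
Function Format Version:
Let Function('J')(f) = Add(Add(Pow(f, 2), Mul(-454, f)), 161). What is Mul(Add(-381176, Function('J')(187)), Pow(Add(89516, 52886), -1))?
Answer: Rational(-215472, 71201) ≈ -3.0262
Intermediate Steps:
Function('J')(f) = Add(161, Pow(f, 2), Mul(-454, f))
Mul(Add(-381176, Function('J')(187)), Pow(Add(89516, 52886), -1)) = Mul(Add(-381176, Add(161, Pow(187, 2), Mul(-454, 187))), Pow(Add(89516, 52886), -1)) = Mul(Add(-381176, Add(161, 34969, -84898)), Pow(142402, -1)) = Mul(Add(-381176, -49768), Rational(1, 142402)) = Mul(-430944, Rational(1, 142402)) = Rational(-215472, 71201)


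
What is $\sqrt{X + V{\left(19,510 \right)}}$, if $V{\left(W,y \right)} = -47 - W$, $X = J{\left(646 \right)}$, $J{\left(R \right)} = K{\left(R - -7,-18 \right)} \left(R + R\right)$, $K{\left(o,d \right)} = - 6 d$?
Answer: $\sqrt{139470} \approx 373.46$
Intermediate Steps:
$J{\left(R \right)} = 216 R$ ($J{\left(R \right)} = \left(-6\right) \left(-18\right) \left(R + R\right) = 108 \cdot 2 R = 216 R$)
$X = 139536$ ($X = 216 \cdot 646 = 139536$)
$\sqrt{X + V{\left(19,510 \right)}} = \sqrt{139536 - 66} = \sqrt{139470}$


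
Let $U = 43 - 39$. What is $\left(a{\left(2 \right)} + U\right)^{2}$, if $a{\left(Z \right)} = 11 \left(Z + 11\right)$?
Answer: $21609$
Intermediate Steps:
$a{\left(Z \right)} = 121 + 11 Z$ ($a{\left(Z \right)} = 11 \left(11 + Z\right) = 121 + 11 Z$)
$U = 4$ ($U = 43 - 39 = 4$)
$\left(a{\left(2 \right)} + U\right)^{2} = \left(\left(121 + 11 \cdot 2\right) + 4\right)^{2} = \left(\left(121 + 22\right) + 4\right)^{2} = \left(143 + 4\right)^{2} = 147^{2} = 21609$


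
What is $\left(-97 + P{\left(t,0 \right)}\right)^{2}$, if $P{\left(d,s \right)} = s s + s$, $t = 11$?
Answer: $9409$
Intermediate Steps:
$P{\left(d,s \right)} = s + s^{2}$ ($P{\left(d,s \right)} = s^{2} + s = s + s^{2}$)
$\left(-97 + P{\left(t,0 \right)}\right)^{2} = \left(-97 + 0 \left(1 + 0\right)\right)^{2} = \left(-97 + 0 \cdot 1\right)^{2} = \left(-97 + 0\right)^{2} = \left(-97\right)^{2} = 9409$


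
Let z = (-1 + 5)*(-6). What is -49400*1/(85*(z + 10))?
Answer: 4940/119 ≈ 41.513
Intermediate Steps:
z = -24 (z = 4*(-6) = -24)
-49400*1/(85*(z + 10)) = -49400*1/(85*(-24 + 10)) = -49400/((-14*85)) = -49400/(-1190) = -49400*(-1/1190) = 4940/119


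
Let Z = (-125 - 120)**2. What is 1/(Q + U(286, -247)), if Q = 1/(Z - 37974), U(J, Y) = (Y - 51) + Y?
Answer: -22051/12017794 ≈ -0.0018349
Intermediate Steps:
Z = 60025 (Z = (-245)**2 = 60025)
U(J, Y) = -51 + 2*Y (U(J, Y) = (-51 + Y) + Y = -51 + 2*Y)
Q = 1/22051 (Q = 1/(60025 - 37974) = 1/22051 ≈ 4.5349e-5)
1/(Q + U(286, -247)) = 1/(1/22051 + (-51 + 2*(-247))) = 1/(1/22051 + (-51 - 494)) = 1/(1/22051 - 545) = 1/(-12017794/22051) = -22051/12017794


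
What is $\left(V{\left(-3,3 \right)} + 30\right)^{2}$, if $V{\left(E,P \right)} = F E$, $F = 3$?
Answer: $441$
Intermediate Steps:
$V{\left(E,P \right)} = 3 E$
$\left(V{\left(-3,3 \right)} + 30\right)^{2} = \left(3 \left(-3\right) + 30\right)^{2} = \left(-9 + 30\right)^{2} = 21^{2} = 441$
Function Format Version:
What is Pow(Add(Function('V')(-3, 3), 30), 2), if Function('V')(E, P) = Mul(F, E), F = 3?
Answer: 441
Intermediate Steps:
Function('V')(E, P) = Mul(3, E)
Pow(Add(Function('V')(-3, 3), 30), 2) = Pow(Add(Mul(3, -3), 30), 2) = Pow(Add(-9, 30), 2) = Pow(21, 2) = 441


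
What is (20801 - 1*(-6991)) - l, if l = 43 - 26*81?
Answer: 29855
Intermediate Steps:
l = -2063 (l = 43 - 2106 = -2063)
(20801 - 1*(-6991)) - l = (20801 - 1*(-6991)) - 1*(-2063) = (20801 + 6991) + 2063 = 27792 + 2063 = 29855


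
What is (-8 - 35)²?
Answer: 1849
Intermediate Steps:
(-8 - 35)² = (-43)² = 1849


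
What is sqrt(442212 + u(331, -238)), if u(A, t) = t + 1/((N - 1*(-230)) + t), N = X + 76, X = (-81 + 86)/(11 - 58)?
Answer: sqrt(4500392007471)/3191 ≈ 664.81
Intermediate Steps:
X = -5/47 (X = 5/(-47) = 5*(-1/47) = -5/47 ≈ -0.10638)
N = 3567/47 (N = -5/47 + 76 = 3567/47 ≈ 75.894)
u(A, t) = t + 1/(14377/47 + t) (u(A, t) = t + 1/((3567/47 - 1*(-230)) + t) = t + 1/((3567/47 + 230) + t) = t + 1/(14377/47 + t))
sqrt(442212 + u(331, -238)) = sqrt(442212 + (47 + 47*(-238)**2 + 14377*(-238))/(14377 + 47*(-238))) = sqrt(442212 + (47 + 47*56644 - 3421726)/(14377 - 11186)) = sqrt(442212 + (47 + 2662268 - 3421726)/3191) = sqrt(442212 + (1/3191)*(-759411)) = sqrt(442212 - 759411/3191) = sqrt(1410339081/3191) = sqrt(4500392007471)/3191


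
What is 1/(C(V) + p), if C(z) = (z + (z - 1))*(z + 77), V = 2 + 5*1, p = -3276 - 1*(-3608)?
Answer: 1/1424 ≈ 0.00070225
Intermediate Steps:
p = 332 (p = -3276 + 3608 = 332)
V = 7 (V = 2 + 5 = 7)
C(z) = (-1 + 2*z)*(77 + z) (C(z) = (z + (-1 + z))*(77 + z) = (-1 + 2*z)*(77 + z))
1/(C(V) + p) = 1/((-77 + 2*7**2 + 153*7) + 332) = 1/((-77 + 2*49 + 1071) + 332) = 1/((-77 + 98 + 1071) + 332) = 1/(1092 + 332) = 1/1424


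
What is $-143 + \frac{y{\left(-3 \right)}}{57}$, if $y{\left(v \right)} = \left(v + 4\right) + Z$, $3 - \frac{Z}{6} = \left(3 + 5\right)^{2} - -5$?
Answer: $- \frac{8546}{57} \approx -149.93$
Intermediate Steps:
$Z = -396$ ($Z = 18 - 6 \left(\left(3 + 5\right)^{2} - -5\right) = 18 - 6 \left(8^{2} + 5\right) = 18 - 6 \left(64 + 5\right) = 18 - 414 = -396$)
$y{\left(v \right)} = -392 + v$ ($y{\left(v \right)} = \left(v + 4\right) - 396 = \left(4 + v\right) - 396 = -392 + v$)
$-143 + \frac{y{\left(-3 \right)}}{57} = -143 + \frac{-392 - 3}{57} = -143 + \frac{1}{57} \left(-395\right) = -143 - \frac{395}{57} = - \frac{8546}{57}$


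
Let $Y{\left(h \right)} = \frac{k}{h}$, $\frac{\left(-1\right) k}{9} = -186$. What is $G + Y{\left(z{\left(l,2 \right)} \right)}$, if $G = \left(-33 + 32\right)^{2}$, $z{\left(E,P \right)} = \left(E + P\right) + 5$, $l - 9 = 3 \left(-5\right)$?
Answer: $1675$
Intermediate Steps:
$k = 1674$ ($k = \left(-9\right) \left(-186\right) = 1674$)
$l = -6$ ($l = 9 + 3 \left(-5\right) = 9 - 15 = -6$)
$z{\left(E,P \right)} = 5 + E + P$
$G = 1$ ($G = \left(-1\right)^{2} = 1$)
$Y{\left(h \right)} = \frac{1674}{h}$
$G + Y{\left(z{\left(l,2 \right)} \right)} = 1 + \frac{1674}{5 - 6 + 2} = 1 + \frac{1674}{1} = 1 + 1674 \cdot 1 = 1 + 1674 = 1675$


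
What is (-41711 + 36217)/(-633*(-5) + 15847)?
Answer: -2747/9506 ≈ -0.28898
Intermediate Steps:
(-41711 + 36217)/(-633*(-5) + 15847) = -5494/(3165 + 15847) = -5494/19012 = -5494*1/19012 = -2747/9506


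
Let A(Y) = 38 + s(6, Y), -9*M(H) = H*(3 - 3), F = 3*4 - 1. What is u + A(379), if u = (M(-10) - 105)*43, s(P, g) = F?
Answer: -4466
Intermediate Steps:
F = 11 (F = 12 - 1 = 11)
s(P, g) = 11
M(H) = 0 (M(H) = -H*(3 - 3)/9 = -H*0/9 = -⅑*0 = 0)
A(Y) = 49 (A(Y) = 38 + 11 = 49)
u = -4515 (u = (0 - 105)*43 = -105*43 = -4515)
u + A(379) = -4515 + 49 = -4466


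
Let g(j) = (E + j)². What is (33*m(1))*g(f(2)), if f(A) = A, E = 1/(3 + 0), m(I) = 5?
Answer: 2695/3 ≈ 898.33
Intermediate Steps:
E = ⅓ (E = 1/3 = ⅓ ≈ 0.33333)
g(j) = (⅓ + j)²
(33*m(1))*g(f(2)) = (33*5)*((1 + 3*2)²/9) = 165*((1 + 6)²/9) = 165*((⅑)*7²) = 165*((⅑)*49) = 165*(49/9) = 2695/3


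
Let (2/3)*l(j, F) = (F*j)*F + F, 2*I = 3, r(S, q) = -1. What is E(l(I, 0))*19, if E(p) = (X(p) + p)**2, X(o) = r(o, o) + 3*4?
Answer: 2299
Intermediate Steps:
X(o) = 11 (X(o) = -1 + 3*4 = -1 + 12 = 11)
I = 3/2 (I = (1/2)*3 = 3/2 ≈ 1.5000)
l(j, F) = 3*F/2 + 3*j*F**2/2 (l(j, F) = 3*((F*j)*F + F)/2 = 3*(j*F**2 + F)/2 = 3*(F + j*F**2)/2 = 3*F/2 + 3*j*F**2/2)
E(p) = (11 + p)**2
E(l(I, 0))*19 = (11 + (3/2)*0*(1 + 0*(3/2)))**2*19 = (11 + (3/2)*0*(1 + 0))**2*19 = (11 + (3/2)*0*1)**2*19 = (11 + 0)**2*19 = 11**2*19 = 121*19 = 2299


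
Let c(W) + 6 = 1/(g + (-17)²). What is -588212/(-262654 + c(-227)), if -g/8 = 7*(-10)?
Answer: 499391988/222998339 ≈ 2.2394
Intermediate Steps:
g = 560 (g = -56*(-10) = -8*(-70) = 560)
c(W) = -5093/849 (c(W) = -6 + 1/(560 + (-17)²) = -6 + 1/(560 + 289) = -6 + 1/849 = -5093/849)
-588212/(-262654 + c(-227)) = -588212/(-262654 - 5093/849) = -588212/(-222998339/849) = -588212*(-849/222998339) = 499391988/222998339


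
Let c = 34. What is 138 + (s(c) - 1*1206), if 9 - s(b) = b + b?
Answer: -1127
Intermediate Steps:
s(b) = 9 - 2*b (s(b) = 9 - (b + b) = 9 - 2*b)
138 + (s(c) - 1*1206) = 138 + ((9 - 2*34) - 1*1206) = 138 + ((9 - 68) - 1206) = 138 + (-59 - 1206) = 138 - 1265 = -1127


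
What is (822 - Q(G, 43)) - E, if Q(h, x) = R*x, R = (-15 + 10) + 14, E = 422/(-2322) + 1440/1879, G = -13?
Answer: 947685394/2181519 ≈ 434.42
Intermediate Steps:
E = 1275371/2181519 (E = 422*(-1/2322) + 1440*(1/1879) = -211/1161 + 1440/1879 = 1275371/2181519 ≈ 0.58463)
R = 9 (R = -5 + 14 = 9)
Q(h, x) = 9*x
(822 - Q(G, 43)) - E = (822 - 9*43) - 1*1275371/2181519 = (822 - 1*387) - 1275371/2181519 = (822 - 387) - 1275371/2181519 = 435 - 1275371/2181519 = 947685394/2181519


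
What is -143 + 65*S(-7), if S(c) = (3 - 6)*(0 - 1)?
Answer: 52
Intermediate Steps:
S(c) = 3 (S(c) = -3*(-1) = 3)
-143 + 65*S(-7) = -143 + 65*3 = -143 + 195 = 52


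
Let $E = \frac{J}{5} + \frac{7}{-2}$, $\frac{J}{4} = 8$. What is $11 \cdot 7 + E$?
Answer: $\frac{799}{10} \approx 79.9$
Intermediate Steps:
$J = 32$ ($J = 4 \cdot 8 = 32$)
$E = \frac{29}{10}$ ($E = \frac{32}{5} + \frac{7}{-2} = 32 \cdot \frac{1}{5} + 7 \left(- \frac{1}{2}\right) = \frac{32}{5} - \frac{7}{2} = \frac{29}{10} \approx 2.9$)
$11 \cdot 7 + E = 11 \cdot 7 + \frac{29}{10} = 77 + \frac{29}{10} = \frac{799}{10}$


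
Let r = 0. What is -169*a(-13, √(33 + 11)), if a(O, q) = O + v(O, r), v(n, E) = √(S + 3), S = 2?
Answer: 2197 - 169*√5 ≈ 1819.1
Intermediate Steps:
v(n, E) = √5 (v(n, E) = √(2 + 3) = √5)
a(O, q) = O + √5
-169*a(-13, √(33 + 11)) = -169*(-13 + √5) = 2197 - 169*√5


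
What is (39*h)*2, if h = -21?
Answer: -1638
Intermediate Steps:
(39*h)*2 = (39*(-21))*2 = -819*2 = -1638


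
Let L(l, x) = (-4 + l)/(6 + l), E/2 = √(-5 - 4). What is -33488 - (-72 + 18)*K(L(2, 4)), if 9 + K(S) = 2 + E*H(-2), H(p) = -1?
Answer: -33866 - 324*I ≈ -33866.0 - 324.0*I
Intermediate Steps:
E = 6*I (E = 2*√(-5 - 4) = 2*√(-9) = 2*(3*I) = 6*I ≈ 6.0*I)
L(l, x) = (-4 + l)/(6 + l)
K(S) = -7 - 6*I (K(S) = -9 + (2 + (6*I)*(-1)) = -9 + (2 - 6*I) = -7 - 6*I)
-33488 - (-72 + 18)*K(L(2, 4)) = -33488 - (-72 + 18)*(-7 - 6*I) = -33488 - (-54)*(-7 - 6*I) = -33488 - (378 + 324*I) = -33488 + (-378 - 324*I) = -33866 - 324*I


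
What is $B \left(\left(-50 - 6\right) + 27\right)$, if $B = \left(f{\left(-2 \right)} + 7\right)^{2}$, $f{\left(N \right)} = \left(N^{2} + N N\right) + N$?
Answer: $-4901$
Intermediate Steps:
$f{\left(N \right)} = N + 2 N^{2}$ ($f{\left(N \right)} = \left(N^{2} + N^{2}\right) + N = 2 N^{2} + N = N + 2 N^{2}$)
$B = 169$ ($B = \left(- 2 \left(1 + 2 \left(-2\right)\right) + 7\right)^{2} = \left(- 2 \left(1 - 4\right) + 7\right)^{2} = \left(\left(-2\right) \left(-3\right) + 7\right)^{2} = \left(6 + 7\right)^{2} = 13^{2} = 169$)
$B \left(\left(-50 - 6\right) + 27\right) = 169 \left(\left(-50 - 6\right) + 27\right) = 169 \left(-56 + 27\right) = 169 \left(-29\right) = -4901$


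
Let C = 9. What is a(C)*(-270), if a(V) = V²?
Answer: -21870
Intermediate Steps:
a(C)*(-270) = 9²*(-270) = 81*(-270) = -21870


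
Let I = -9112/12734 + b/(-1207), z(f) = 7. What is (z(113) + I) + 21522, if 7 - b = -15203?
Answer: 165347356439/7684969 ≈ 21516.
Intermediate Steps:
b = 15210 (b = 7 - 1*(-15203) = 7 + 15203 = 15210)
I = -102341162/7684969 (I = -9112/12734 + 15210/(-1207) = -9112*1/12734 + 15210*(-1/1207) = -4556/6367 - 15210/1207 = -102341162/7684969 ≈ -13.317)
(z(113) + I) + 21522 = (7 - 102341162/7684969) + 21522 = -48546379/7684969 + 21522 = 165347356439/7684969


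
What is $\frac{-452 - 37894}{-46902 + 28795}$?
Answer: $\frac{38346}{18107} \approx 2.1177$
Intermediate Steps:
$\frac{-452 - 37894}{-46902 + 28795} = - \frac{38346}{-18107} = \left(-38346\right) \left(- \frac{1}{18107}\right) = \frac{38346}{18107}$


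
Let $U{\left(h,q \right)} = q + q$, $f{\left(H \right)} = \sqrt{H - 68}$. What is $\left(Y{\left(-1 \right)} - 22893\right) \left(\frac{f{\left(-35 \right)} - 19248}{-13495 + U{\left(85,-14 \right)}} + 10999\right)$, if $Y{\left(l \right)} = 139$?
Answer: $- \frac{3384856028650}{13523} + \frac{22754 i \sqrt{103}}{13523} \approx -2.503 \cdot 10^{8} + 17.077 i$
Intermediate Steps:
$f{\left(H \right)} = \sqrt{-68 + H}$
$U{\left(h,q \right)} = 2 q$
$\left(Y{\left(-1 \right)} - 22893\right) \left(\frac{f{\left(-35 \right)} - 19248}{-13495 + U{\left(85,-14 \right)}} + 10999\right) = \left(139 - 22893\right) \left(\frac{\sqrt{-68 - 35} - 19248}{-13495 + 2 \left(-14\right)} + 10999\right) = - 22754 \left(\frac{\sqrt{-103} - 19248}{-13495 - 28} + 10999\right) = - 22754 \left(\frac{i \sqrt{103} - 19248}{-13523} + 10999\right) = - 22754 \left(\left(-19248 + i \sqrt{103}\right) \left(- \frac{1}{13523}\right) + 10999\right) = - 22754 \left(\left(\frac{19248}{13523} - \frac{i \sqrt{103}}{13523}\right) + 10999\right) = - 22754 \left(\frac{148758725}{13523} - \frac{i \sqrt{103}}{13523}\right) = - \frac{3384856028650}{13523} + \frac{22754 i \sqrt{103}}{13523}$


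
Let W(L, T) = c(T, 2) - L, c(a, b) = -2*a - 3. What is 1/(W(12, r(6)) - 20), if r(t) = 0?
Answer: -1/35 ≈ -0.028571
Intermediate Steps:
c(a, b) = -3 - 2*a
W(L, T) = -3 - L - 2*T (W(L, T) = (-3 - 2*T) - L = -3 - L - 2*T)
1/(W(12, r(6)) - 20) = 1/((-3 - 1*12 - 2*0) - 20) = 1/((-3 - 12 + 0) - 20) = 1/(-15 - 20) = 1/(-35) = -1/35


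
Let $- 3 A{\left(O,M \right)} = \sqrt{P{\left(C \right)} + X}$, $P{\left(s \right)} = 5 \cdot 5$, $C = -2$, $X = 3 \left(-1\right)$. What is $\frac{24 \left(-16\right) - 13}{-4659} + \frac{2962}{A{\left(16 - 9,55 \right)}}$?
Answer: $\frac{397}{4659} - \frac{4443 \sqrt{22}}{11} \approx -1894.4$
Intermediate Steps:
$X = -3$
$P{\left(s \right)} = 25$
$A{\left(O,M \right)} = - \frac{\sqrt{22}}{3}$ ($A{\left(O,M \right)} = - \frac{\sqrt{25 - 3}}{3} = - \frac{\sqrt{22}}{3}$)
$\frac{24 \left(-16\right) - 13}{-4659} + \frac{2962}{A{\left(16 - 9,55 \right)}} = \frac{24 \left(-16\right) - 13}{-4659} + \frac{2962}{\left(- \frac{1}{3}\right) \sqrt{22}} = \left(-384 - 13\right) \left(- \frac{1}{4659}\right) + 2962 \left(- \frac{3 \sqrt{22}}{22}\right) = \left(-397\right) \left(- \frac{1}{4659}\right) - \frac{4443 \sqrt{22}}{11} = \frac{397}{4659} - \frac{4443 \sqrt{22}}{11}$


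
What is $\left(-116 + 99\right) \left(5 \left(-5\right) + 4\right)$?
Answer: $357$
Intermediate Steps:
$\left(-116 + 99\right) \left(5 \left(-5\right) + 4\right) = - 17 \left(-25 + 4\right) = \left(-17\right) \left(-21\right) = 357$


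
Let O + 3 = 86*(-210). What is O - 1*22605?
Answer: -40668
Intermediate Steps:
O = -18063 (O = -3 + 86*(-210) = -3 - 18060 = -18063)
O - 1*22605 = -18063 - 1*22605 = -18063 - 22605 = -40668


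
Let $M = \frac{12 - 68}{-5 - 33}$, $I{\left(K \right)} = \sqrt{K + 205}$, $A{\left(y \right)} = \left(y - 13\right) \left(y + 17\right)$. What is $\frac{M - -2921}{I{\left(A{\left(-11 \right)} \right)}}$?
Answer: $\frac{55527 \sqrt{61}}{1159} \approx 374.18$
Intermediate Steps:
$A{\left(y \right)} = \left(-13 + y\right) \left(17 + y\right)$
$I{\left(K \right)} = \sqrt{205 + K}$
$M = \frac{28}{19}$ ($M = - \frac{56}{-38} = \left(-56\right) \left(- \frac{1}{38}\right) = \frac{28}{19} \approx 1.4737$)
$\frac{M - -2921}{I{\left(A{\left(-11 \right)} \right)}} = \frac{\frac{28}{19} - -2921}{\sqrt{205 + \left(-221 + \left(-11\right)^{2} + 4 \left(-11\right)\right)}} = \frac{\frac{28}{19} + 2921}{\sqrt{205 - 144}} = \frac{55527}{19 \sqrt{205 - 144}} = \frac{55527}{19 \sqrt{61}} = \frac{55527 \frac{\sqrt{61}}{61}}{19} = \frac{55527 \sqrt{61}}{1159}$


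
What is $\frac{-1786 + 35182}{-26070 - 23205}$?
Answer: $- \frac{11132}{16425} \approx -0.67775$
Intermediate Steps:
$\frac{-1786 + 35182}{-26070 - 23205} = \frac{33396}{-26070 - 23205} = \frac{33396}{-49275} = 33396 \left(- \frac{1}{49275}\right) = - \frac{11132}{16425}$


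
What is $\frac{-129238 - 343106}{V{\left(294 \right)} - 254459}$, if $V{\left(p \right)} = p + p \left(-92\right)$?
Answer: $\frac{472344}{281213} \approx 1.6797$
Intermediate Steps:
$V{\left(p \right)} = - 91 p$ ($V{\left(p \right)} = p - 92 p = - 91 p$)
$\frac{-129238 - 343106}{V{\left(294 \right)} - 254459} = \frac{-129238 - 343106}{\left(-91\right) 294 - 254459} = - \frac{472344}{-26754 - 254459} = - \frac{472344}{-281213} = \left(-472344\right) \left(- \frac{1}{281213}\right) = \frac{472344}{281213}$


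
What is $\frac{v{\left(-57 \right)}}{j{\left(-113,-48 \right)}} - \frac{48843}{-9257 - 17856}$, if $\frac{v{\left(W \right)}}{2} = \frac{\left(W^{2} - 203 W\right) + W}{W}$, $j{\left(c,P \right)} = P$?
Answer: $\frac{8194499}{650712} \approx 12.593$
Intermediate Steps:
$v{\left(W \right)} = \frac{2 \left(W^{2} - 202 W\right)}{W}$ ($v{\left(W \right)} = 2 \frac{\left(W^{2} - 203 W\right) + W}{W} = 2 \frac{W^{2} - 202 W}{W} = \frac{2 \left(W^{2} - 202 W\right)}{W}$)
$\frac{v{\left(-57 \right)}}{j{\left(-113,-48 \right)}} - \frac{48843}{-9257 - 17856} = \frac{-404 + 2 \left(-57\right)}{-48} - \frac{48843}{-9257 - 17856} = \left(-404 - 114\right) \left(- \frac{1}{48}\right) - \frac{48843}{-9257 - 17856} = \left(-518\right) \left(- \frac{1}{48}\right) - \frac{48843}{-27113} = \frac{259}{24} - - \frac{48843}{27113} = \frac{259}{24} + \frac{48843}{27113} = \frac{8194499}{650712}$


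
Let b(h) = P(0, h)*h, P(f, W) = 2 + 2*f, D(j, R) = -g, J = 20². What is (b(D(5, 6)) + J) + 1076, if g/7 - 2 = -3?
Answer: 1490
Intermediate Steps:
g = -7 (g = 14 + 7*(-3) = 14 - 21 = -7)
J = 400
D(j, R) = 7 (D(j, R) = -1*(-7) = 7)
b(h) = 2*h (b(h) = (2 + 2*0)*h = (2 + 0)*h = 2*h)
(b(D(5, 6)) + J) + 1076 = (2*7 + 400) + 1076 = (14 + 400) + 1076 = 414 + 1076 = 1490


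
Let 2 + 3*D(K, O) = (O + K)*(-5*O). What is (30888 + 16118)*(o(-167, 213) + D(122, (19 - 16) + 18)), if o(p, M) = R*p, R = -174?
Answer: 3391811942/3 ≈ 1.1306e+9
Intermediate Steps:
D(K, O) = -⅔ - 5*O*(K + O)/3 (D(K, O) = -⅔ + ((O + K)*(-5*O))/3 = -⅔ + ((K + O)*(-5*O))/3 = -⅔ + (-5*O*(K + O))/3 = -⅔ - 5*O*(K + O)/3)
o(p, M) = -174*p
(30888 + 16118)*(o(-167, 213) + D(122, (19 - 16) + 18)) = (30888 + 16118)*(-174*(-167) + (-⅔ - 5*((19 - 16) + 18)²/3 - 5/3*122*((19 - 16) + 18))) = 47006*(29058 + (-⅔ - 5*(3 + 18)²/3 - 5/3*122*(3 + 18))) = 47006*(29058 + (-⅔ - 5/3*21² - 5/3*122*21)) = 47006*(29058 + (-⅔ - 5/3*441 - 4270)) = 47006*(29058 + (-⅔ - 735 - 4270)) = 47006*(29058 - 15017/3) = 47006*(72157/3) = 3391811942/3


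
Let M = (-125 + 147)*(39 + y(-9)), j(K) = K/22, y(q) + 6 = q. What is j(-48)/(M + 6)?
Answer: -4/979 ≈ -0.0040858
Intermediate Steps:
y(q) = -6 + q
j(K) = K/22 (j(K) = K*(1/22) = K/22)
M = 528 (M = (-125 + 147)*(39 + (-6 - 9)) = 22*(39 - 15) = 22*24 = 528)
j(-48)/(M + 6) = ((1/22)*(-48))/(528 + 6) = -24/11/534 = (1/534)*(-24/11) = -4/979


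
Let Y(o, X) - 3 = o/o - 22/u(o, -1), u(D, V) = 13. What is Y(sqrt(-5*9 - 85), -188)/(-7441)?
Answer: -30/96733 ≈ -0.00031013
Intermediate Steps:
Y(o, X) = 30/13 (Y(o, X) = 3 + (o/o - 22/13) = 3 + (1 - 22*1/13) = 3 + (1 - 22/13) = 3 - 9/13 = 30/13)
Y(sqrt(-5*9 - 85), -188)/(-7441) = (30/13)/(-7441) = (30/13)*(-1/7441) = -30/96733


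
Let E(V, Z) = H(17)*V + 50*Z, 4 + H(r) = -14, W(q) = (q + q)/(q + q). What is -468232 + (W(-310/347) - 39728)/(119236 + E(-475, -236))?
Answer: -54308396479/115986 ≈ -4.6823e+5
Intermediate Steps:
W(q) = 1 (W(q) = (2*q)/((2*q)) = (2*q)*(1/(2*q)) = 1)
H(r) = -18 (H(r) = -4 - 14 = -18)
E(V, Z) = -18*V + 50*Z
-468232 + (W(-310/347) - 39728)/(119236 + E(-475, -236)) = -468232 + (1 - 39728)/(119236 + (-18*(-475) + 50*(-236))) = -468232 - 39727/(119236 + (8550 - 11800)) = -468232 - 39727/(119236 - 3250) = -468232 - 39727/115986 = -54308396479/115986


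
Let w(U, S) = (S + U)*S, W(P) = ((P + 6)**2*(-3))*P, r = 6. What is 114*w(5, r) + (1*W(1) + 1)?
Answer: 7378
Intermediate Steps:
W(P) = -3*P*(6 + P)**2 (W(P) = ((6 + P)**2*(-3))*P = (-3*(6 + P)**2)*P = -3*P*(6 + P)**2)
w(U, S) = S*(S + U)
114*w(5, r) + (1*W(1) + 1) = 114*(6*(6 + 5)) + (1*(-3*1*(6 + 1)**2) + 1) = 114*(6*11) + (1*(-3*1*7**2) + 1) = 114*66 + (1*(-3*1*49) + 1) = 7524 + (1*(-147) + 1) = 7524 + (-147 + 1) = 7524 - 146 = 7378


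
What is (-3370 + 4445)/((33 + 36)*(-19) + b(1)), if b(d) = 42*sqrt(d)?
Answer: -1075/1269 ≈ -0.84712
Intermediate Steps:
(-3370 + 4445)/((33 + 36)*(-19) + b(1)) = (-3370 + 4445)/((33 + 36)*(-19) + 42*sqrt(1)) = 1075/(69*(-19) + 42*1) = 1075/(-1311 + 42) = 1075/(-1269) = 1075*(-1/1269) = -1075/1269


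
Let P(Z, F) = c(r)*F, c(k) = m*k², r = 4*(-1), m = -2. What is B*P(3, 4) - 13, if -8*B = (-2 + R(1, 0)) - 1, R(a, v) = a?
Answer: -45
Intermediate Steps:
r = -4
c(k) = -2*k²
B = ¼ (B = -((-2 + 1) - 1)/8 = -(-1 - 1)/8 = -⅛*(-2) = ¼ ≈ 0.25000)
P(Z, F) = -32*F (P(Z, F) = (-2*(-4)²)*F = (-2*16)*F = -32*F)
B*P(3, 4) - 13 = (-32*4)/4 - 13 = (¼)*(-128) - 13 = -32 - 13 = -45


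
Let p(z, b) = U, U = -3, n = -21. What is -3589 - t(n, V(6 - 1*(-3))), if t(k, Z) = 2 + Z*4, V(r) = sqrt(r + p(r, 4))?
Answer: -3591 - 4*sqrt(6) ≈ -3600.8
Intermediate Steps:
p(z, b) = -3
V(r) = sqrt(-3 + r) (V(r) = sqrt(r - 3) = sqrt(-3 + r))
t(k, Z) = 2 + 4*Z
-3589 - t(n, V(6 - 1*(-3))) = -3589 - (2 + 4*sqrt(-3 + (6 - 1*(-3)))) = -3589 - (2 + 4*sqrt(-3 + (6 + 3))) = -3589 - (2 + 4*sqrt(-3 + 9)) = -3589 - (2 + 4*sqrt(6)) = -3589 + (-2 - 4*sqrt(6)) = -3591 - 4*sqrt(6)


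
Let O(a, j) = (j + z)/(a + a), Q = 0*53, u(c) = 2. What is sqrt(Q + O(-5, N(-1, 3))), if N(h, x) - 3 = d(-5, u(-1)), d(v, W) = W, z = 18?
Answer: I*sqrt(230)/10 ≈ 1.5166*I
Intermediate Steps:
N(h, x) = 5 (N(h, x) = 3 + 2 = 5)
Q = 0
O(a, j) = (18 + j)/(2*a) (O(a, j) = (j + 18)/(a + a) = (18 + j)/((2*a)) = (18 + j)*(1/(2*a)) = (18 + j)/(2*a))
sqrt(Q + O(-5, N(-1, 3))) = sqrt(0 + (1/2)*(18 + 5)/(-5)) = sqrt(0 + (1/2)*(-1/5)*23) = sqrt(0 - 23/10) = sqrt(-23/10) = I*sqrt(230)/10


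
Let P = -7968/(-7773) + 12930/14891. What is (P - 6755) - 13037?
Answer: -763553391026/38582581 ≈ -19790.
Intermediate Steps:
P = 73052126/38582581 (P = -7968*(-1/7773) + 12930*(1/14891) = 2656/2591 + 12930/14891 = 73052126/38582581 ≈ 1.8934)
(P - 6755) - 13037 = (73052126/38582581 - 6755) - 13037 = -260552282529/38582581 - 13037 = -763553391026/38582581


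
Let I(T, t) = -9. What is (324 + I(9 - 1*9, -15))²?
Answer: 99225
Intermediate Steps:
(324 + I(9 - 1*9, -15))² = (324 - 9)² = 315² = 99225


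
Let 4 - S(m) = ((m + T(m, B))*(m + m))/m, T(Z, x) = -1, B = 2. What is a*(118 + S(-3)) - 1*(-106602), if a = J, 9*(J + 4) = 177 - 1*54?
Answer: 323576/3 ≈ 1.0786e+5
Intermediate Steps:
J = 29/3 (J = -4 + (177 - 1*54)/9 = -4 + (177 - 54)/9 = -4 + (⅑)*123 = -4 + 41/3 = 29/3 ≈ 9.6667)
a = 29/3 ≈ 9.6667
S(m) = 6 - 2*m (S(m) = 4 - (m - 1)*(m + m)/m = 4 - (-1 + m)*(2*m)/m = 4 - 2*m*(-1 + m)/m = 4 - (-2 + 2*m) = 4 + (2 - 2*m) = 6 - 2*m)
a*(118 + S(-3)) - 1*(-106602) = 29*(118 + (6 - 2*(-3)))/3 - 1*(-106602) = 29*(118 + (6 + 6))/3 + 106602 = 29*(118 + 12)/3 + 106602 = (29/3)*130 + 106602 = 3770/3 + 106602 = 323576/3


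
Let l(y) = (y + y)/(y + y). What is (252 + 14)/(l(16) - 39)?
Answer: -7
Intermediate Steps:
l(y) = 1 (l(y) = (2*y)/((2*y)) = (2*y)*(1/(2*y)) = 1)
(252 + 14)/(l(16) - 39) = (252 + 14)/(1 - 39) = 266/(-38) = 266*(-1/38) = -7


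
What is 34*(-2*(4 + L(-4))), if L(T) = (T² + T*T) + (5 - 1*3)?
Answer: -2584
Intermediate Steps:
L(T) = 2 + 2*T² (L(T) = (T² + T²) + (5 - 3) = 2*T² + 2 = 2 + 2*T²)
34*(-2*(4 + L(-4))) = 34*(-2*(4 + (2 + 2*(-4)²))) = 34*(-2*(4 + (2 + 2*16))) = 34*(-2*(4 + (2 + 32))) = 34*(-2*(4 + 34)) = 34*(-2*38) = 34*(-76) = -2584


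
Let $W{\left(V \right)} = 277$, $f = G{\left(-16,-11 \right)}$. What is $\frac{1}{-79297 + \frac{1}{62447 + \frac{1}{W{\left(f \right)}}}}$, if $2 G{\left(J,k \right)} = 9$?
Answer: $- \frac{17297820}{1371665232263} \approx -1.2611 \cdot 10^{-5}$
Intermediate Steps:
$G{\left(J,k \right)} = \frac{9}{2}$ ($G{\left(J,k \right)} = \frac{1}{2} \cdot 9 = \frac{9}{2}$)
$f = \frac{9}{2} \approx 4.5$
$\frac{1}{-79297 + \frac{1}{62447 + \frac{1}{W{\left(f \right)}}}} = \frac{1}{-79297 + \frac{1}{62447 + \frac{1}{277}}} = \frac{1}{-79297 + \frac{1}{\frac{17297820}{277}}} = \frac{1}{-79297 + \frac{277}{17297820}} = \frac{1}{- \frac{1371665232263}{17297820}} = - \frac{17297820}{1371665232263}$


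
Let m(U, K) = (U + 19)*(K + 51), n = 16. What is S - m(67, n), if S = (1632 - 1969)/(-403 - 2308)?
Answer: -15620445/2711 ≈ -5761.9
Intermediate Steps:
m(U, K) = (19 + U)*(51 + K)
S = 337/2711 (S = -337/(-2711) = -337*(-1/2711) = 337/2711 ≈ 0.12431)
S - m(67, n) = 337/2711 - (969 + 19*16 + 51*67 + 16*67) = 337/2711 - (969 + 304 + 3417 + 1072) = 337/2711 - 1*5762 = 337/2711 - 5762 = -15620445/2711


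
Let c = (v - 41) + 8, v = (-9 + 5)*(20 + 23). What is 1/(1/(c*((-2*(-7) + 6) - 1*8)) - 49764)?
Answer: -2460/122419441 ≈ -2.0095e-5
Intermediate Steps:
v = -172 (v = -4*43 = -172)
c = -205 (c = (-172 - 41) + 8 = -213 + 8 = -205)
1/(1/(c*((-2*(-7) + 6) - 1*8)) - 49764) = 1/(1/(-205*((-2*(-7) + 6) - 1*8)) - 49764) = 1/(1/(-205*((14 + 6) - 8)) - 49764) = 1/(1/(-205*(20 - 8)) - 49764) = 1/(1/(-205*12) - 49764) = 1/(1/(-2460) - 49764) = 1/(-1/2460 - 49764) = 1/(-122419441/2460) = -2460/122419441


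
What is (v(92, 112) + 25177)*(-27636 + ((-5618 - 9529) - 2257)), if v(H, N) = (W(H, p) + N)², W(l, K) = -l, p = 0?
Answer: -1151988080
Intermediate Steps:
v(H, N) = (N - H)² (v(H, N) = (-H + N)² = (N - H)²)
(v(92, 112) + 25177)*(-27636 + ((-5618 - 9529) - 2257)) = ((92 - 1*112)² + 25177)*(-27636 + ((-5618 - 9529) - 2257)) = ((92 - 112)² + 25177)*(-27636 + (-15147 - 2257)) = ((-20)² + 25177)*(-27636 - 17404) = (400 + 25177)*(-45040) = 25577*(-45040) = -1151988080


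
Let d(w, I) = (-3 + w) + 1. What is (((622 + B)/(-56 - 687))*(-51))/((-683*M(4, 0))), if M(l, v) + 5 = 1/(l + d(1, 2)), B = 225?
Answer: 18513/1014938 ≈ 0.018241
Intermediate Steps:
d(w, I) = -2 + w
M(l, v) = -5 + 1/(-1 + l) (M(l, v) = -5 + 1/(l + (-2 + 1)) = -5 + 1/(l - 1) = -5 + 1/(-1 + l))
(((622 + B)/(-56 - 687))*(-51))/((-683*M(4, 0))) = (((622 + 225)/(-56 - 687))*(-51))/((-683*(6 - 5*4)/(-1 + 4))) = ((847/(-743))*(-51))/((-683*(6 - 20)/3)) = ((847*(-1/743))*(-51))/((-683*(-14)/3)) = (-847/743*(-51))/((-683*(-14/3))) = 43197/(743*(9562/3)) = (43197/743)*(3/9562) = 18513/1014938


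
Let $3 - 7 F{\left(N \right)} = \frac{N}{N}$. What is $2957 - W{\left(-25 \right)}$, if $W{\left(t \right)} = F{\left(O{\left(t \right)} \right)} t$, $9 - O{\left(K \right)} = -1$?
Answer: $\frac{20749}{7} \approx 2964.1$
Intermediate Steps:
$O{\left(K \right)} = 10$ ($O{\left(K \right)} = 9 - -1 = 9 + 1 = 10$)
$F{\left(N \right)} = \frac{2}{7}$ ($F{\left(N \right)} = \frac{3}{7} - \frac{N \frac{1}{N}}{7} = \frac{3}{7} - \frac{1}{7} = \frac{2}{7}$)
$W{\left(t \right)} = \frac{2 t}{7}$
$2957 - W{\left(-25 \right)} = 2957 - \frac{2}{7} \left(-25\right) = 2957 - - \frac{50}{7} = 2957 + \frac{50}{7} = \frac{20749}{7}$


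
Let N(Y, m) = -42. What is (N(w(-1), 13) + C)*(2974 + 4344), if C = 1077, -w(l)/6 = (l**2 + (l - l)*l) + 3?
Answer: 7574130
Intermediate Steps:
w(l) = -18 - 6*l**2 (w(l) = -6*((l**2 + (l - l)*l) + 3) = -6*((l**2 + 0*l) + 3) = -6*((l**2 + 0) + 3) = -6*(l**2 + 3) = -6*(3 + l**2) = -18 - 6*l**2)
(N(w(-1), 13) + C)*(2974 + 4344) = (-42 + 1077)*(2974 + 4344) = 1035*7318 = 7574130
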